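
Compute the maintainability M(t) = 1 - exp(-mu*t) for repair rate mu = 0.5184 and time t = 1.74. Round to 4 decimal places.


mu = 0.5184, t = 1.74
mu * t = 0.5184 * 1.74 = 0.902
exp(-0.902) = 0.4058
M(t) = 1 - 0.4058
M(t) = 0.5942

0.5942


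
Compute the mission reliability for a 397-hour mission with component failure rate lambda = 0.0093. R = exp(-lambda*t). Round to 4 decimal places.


lambda = 0.0093
mission_time = 397
lambda * t = 0.0093 * 397 = 3.6921
R = exp(-3.6921)
R = 0.0249

0.0249


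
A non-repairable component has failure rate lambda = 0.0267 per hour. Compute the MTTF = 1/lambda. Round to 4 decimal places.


lambda = 0.0267
MTTF = 1 / 0.0267
MTTF = 37.4532

37.4532


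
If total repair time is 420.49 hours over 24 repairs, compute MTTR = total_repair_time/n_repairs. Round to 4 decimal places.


total_repair_time = 420.49
n_repairs = 24
MTTR = 420.49 / 24
MTTR = 17.5204

17.5204


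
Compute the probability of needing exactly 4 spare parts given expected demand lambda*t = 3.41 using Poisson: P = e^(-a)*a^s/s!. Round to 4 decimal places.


a = 3.41, s = 4
e^(-a) = e^(-3.41) = 0.033
a^s = 3.41^4 = 135.2127
s! = 24
P = 0.033 * 135.2127 / 24
P = 0.1861

0.1861


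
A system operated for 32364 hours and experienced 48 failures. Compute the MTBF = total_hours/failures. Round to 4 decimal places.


total_hours = 32364
failures = 48
MTBF = 32364 / 48
MTBF = 674.25

674.25


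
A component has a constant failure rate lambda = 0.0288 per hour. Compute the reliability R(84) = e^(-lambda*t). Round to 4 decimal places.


lambda = 0.0288
t = 84
lambda * t = 2.4192
R(t) = e^(-2.4192)
R(t) = 0.089

0.089


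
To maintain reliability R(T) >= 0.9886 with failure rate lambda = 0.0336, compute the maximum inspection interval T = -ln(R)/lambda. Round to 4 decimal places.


R_target = 0.9886
lambda = 0.0336
-ln(0.9886) = 0.0115
T = 0.0115 / 0.0336
T = 0.3412

0.3412


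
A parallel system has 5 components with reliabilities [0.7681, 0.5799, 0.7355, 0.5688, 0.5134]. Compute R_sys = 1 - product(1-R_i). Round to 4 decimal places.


Components: [0.7681, 0.5799, 0.7355, 0.5688, 0.5134]
(1 - 0.7681) = 0.2319, running product = 0.2319
(1 - 0.5799) = 0.4201, running product = 0.0974
(1 - 0.7355) = 0.2645, running product = 0.0258
(1 - 0.5688) = 0.4312, running product = 0.0111
(1 - 0.5134) = 0.4866, running product = 0.0054
Product of (1-R_i) = 0.0054
R_sys = 1 - 0.0054 = 0.9946

0.9946


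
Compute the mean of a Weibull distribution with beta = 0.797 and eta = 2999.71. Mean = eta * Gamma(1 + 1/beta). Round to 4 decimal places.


beta = 0.797, eta = 2999.71
1/beta = 1.2547
1 + 1/beta = 2.2547
Gamma(2.2547) = 1.1361
Mean = 2999.71 * 1.1361
Mean = 3407.8698

3407.8698


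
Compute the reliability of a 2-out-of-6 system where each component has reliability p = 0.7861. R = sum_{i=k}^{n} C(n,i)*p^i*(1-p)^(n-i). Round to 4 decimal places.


k = 2, n = 6, p = 0.7861
i=2: C(6,2)=15 * 0.7861^2 * 0.2139^4 = 0.0194
i=3: C(6,3)=20 * 0.7861^3 * 0.2139^3 = 0.0951
i=4: C(6,4)=15 * 0.7861^4 * 0.2139^2 = 0.2621
i=5: C(6,5)=6 * 0.7861^5 * 0.2139^1 = 0.3853
i=6: C(6,6)=1 * 0.7861^6 * 0.2139^0 = 0.236
R = sum of terms = 0.9978

0.9978


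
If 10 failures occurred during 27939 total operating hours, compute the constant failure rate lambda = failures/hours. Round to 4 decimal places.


failures = 10
total_hours = 27939
lambda = 10 / 27939
lambda = 0.0004

0.0004


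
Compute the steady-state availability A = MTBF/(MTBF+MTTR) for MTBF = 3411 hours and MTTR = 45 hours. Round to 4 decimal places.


MTBF = 3411
MTTR = 45
MTBF + MTTR = 3456
A = 3411 / 3456
A = 0.987

0.987


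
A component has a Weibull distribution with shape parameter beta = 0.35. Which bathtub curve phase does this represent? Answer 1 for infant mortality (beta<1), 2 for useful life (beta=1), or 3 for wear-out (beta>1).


beta = 0.35
Compare beta to 1:
beta < 1 => infant mortality (phase 1)
beta = 1 => useful life (phase 2)
beta > 1 => wear-out (phase 3)
Since beta = 0.35, this is infant mortality (decreasing failure rate)
Phase = 1

1


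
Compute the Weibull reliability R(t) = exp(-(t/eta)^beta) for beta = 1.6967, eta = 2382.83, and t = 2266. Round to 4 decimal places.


beta = 1.6967, eta = 2382.83, t = 2266
t/eta = 2266 / 2382.83 = 0.951
(t/eta)^beta = 0.951^1.6967 = 0.9182
R(t) = exp(-0.9182)
R(t) = 0.3992

0.3992


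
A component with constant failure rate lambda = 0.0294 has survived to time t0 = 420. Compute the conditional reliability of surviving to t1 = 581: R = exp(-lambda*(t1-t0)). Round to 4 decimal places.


lambda = 0.0294
t0 = 420, t1 = 581
t1 - t0 = 161
lambda * (t1-t0) = 0.0294 * 161 = 4.7334
R = exp(-4.7334)
R = 0.0088

0.0088


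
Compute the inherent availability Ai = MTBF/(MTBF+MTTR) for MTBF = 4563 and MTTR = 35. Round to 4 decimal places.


MTBF = 4563
MTTR = 35
MTBF + MTTR = 4598
Ai = 4563 / 4598
Ai = 0.9924

0.9924


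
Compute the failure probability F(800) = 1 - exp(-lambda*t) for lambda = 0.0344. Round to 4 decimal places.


lambda = 0.0344, t = 800
lambda * t = 27.52
exp(-27.52) = 0.0
F(t) = 1 - 0.0
F(t) = 1.0

1.0


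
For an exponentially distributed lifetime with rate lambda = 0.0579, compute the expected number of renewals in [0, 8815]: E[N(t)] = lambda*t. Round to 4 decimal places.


lambda = 0.0579
t = 8815
E[N(t)] = lambda * t
E[N(t)] = 0.0579 * 8815
E[N(t)] = 510.3885

510.3885


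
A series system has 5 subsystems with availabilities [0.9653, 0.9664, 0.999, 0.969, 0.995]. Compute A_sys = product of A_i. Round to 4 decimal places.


Subsystems: [0.9653, 0.9664, 0.999, 0.969, 0.995]
After subsystem 1 (A=0.9653): product = 0.9653
After subsystem 2 (A=0.9664): product = 0.9329
After subsystem 3 (A=0.999): product = 0.9319
After subsystem 4 (A=0.969): product = 0.903
After subsystem 5 (A=0.995): product = 0.8985
A_sys = 0.8985

0.8985


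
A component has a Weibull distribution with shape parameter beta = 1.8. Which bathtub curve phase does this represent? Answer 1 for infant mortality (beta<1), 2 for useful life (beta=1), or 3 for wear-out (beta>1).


beta = 1.8
Compare beta to 1:
beta < 1 => infant mortality (phase 1)
beta = 1 => useful life (phase 2)
beta > 1 => wear-out (phase 3)
Since beta = 1.8, this is wear-out (increasing failure rate)
Phase = 3

3


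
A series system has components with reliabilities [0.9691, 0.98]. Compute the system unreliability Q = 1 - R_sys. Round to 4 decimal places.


Components: [0.9691, 0.98]
After component 1: product = 0.9691
After component 2: product = 0.9497
R_sys = 0.9497
Q = 1 - 0.9497 = 0.0503

0.0503


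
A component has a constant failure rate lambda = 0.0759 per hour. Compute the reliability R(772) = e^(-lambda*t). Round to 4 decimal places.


lambda = 0.0759
t = 772
lambda * t = 58.5948
R(t) = e^(-58.5948)
R(t) = 0.0

0.0


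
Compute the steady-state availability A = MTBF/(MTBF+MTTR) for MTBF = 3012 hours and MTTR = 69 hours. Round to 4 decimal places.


MTBF = 3012
MTTR = 69
MTBF + MTTR = 3081
A = 3012 / 3081
A = 0.9776

0.9776


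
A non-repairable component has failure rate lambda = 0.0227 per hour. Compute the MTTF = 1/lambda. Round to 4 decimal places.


lambda = 0.0227
MTTF = 1 / 0.0227
MTTF = 44.0529

44.0529


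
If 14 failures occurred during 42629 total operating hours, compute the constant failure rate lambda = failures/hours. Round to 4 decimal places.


failures = 14
total_hours = 42629
lambda = 14 / 42629
lambda = 0.0003

0.0003


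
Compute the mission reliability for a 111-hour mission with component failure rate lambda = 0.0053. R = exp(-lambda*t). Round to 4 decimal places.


lambda = 0.0053
mission_time = 111
lambda * t = 0.0053 * 111 = 0.5883
R = exp(-0.5883)
R = 0.5553

0.5553


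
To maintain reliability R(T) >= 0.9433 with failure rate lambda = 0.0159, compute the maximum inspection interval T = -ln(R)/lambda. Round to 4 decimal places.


R_target = 0.9433
lambda = 0.0159
-ln(0.9433) = 0.0584
T = 0.0584 / 0.0159
T = 3.6711

3.6711


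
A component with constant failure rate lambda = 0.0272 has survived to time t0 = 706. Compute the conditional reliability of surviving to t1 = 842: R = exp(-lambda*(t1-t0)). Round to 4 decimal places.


lambda = 0.0272
t0 = 706, t1 = 842
t1 - t0 = 136
lambda * (t1-t0) = 0.0272 * 136 = 3.6992
R = exp(-3.6992)
R = 0.0247

0.0247


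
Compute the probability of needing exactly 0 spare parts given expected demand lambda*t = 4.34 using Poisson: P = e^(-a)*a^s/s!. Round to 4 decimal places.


a = 4.34, s = 0
e^(-a) = e^(-4.34) = 0.013
a^s = 4.34^0 = 1.0
s! = 1
P = 0.013 * 1.0 / 1
P = 0.013

0.013


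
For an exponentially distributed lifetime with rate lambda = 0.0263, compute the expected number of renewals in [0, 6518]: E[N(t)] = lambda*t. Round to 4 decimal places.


lambda = 0.0263
t = 6518
E[N(t)] = lambda * t
E[N(t)] = 0.0263 * 6518
E[N(t)] = 171.4234

171.4234


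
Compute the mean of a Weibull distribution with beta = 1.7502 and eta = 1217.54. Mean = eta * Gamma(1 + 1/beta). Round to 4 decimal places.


beta = 1.7502, eta = 1217.54
1/beta = 0.5714
1 + 1/beta = 1.5714
Gamma(1.5714) = 0.8906
Mean = 1217.54 * 0.8906
Mean = 1084.3555

1084.3555


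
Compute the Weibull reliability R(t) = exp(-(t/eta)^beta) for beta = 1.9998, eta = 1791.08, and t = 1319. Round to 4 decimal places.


beta = 1.9998, eta = 1791.08, t = 1319
t/eta = 1319 / 1791.08 = 0.7364
(t/eta)^beta = 0.7364^1.9998 = 0.5424
R(t) = exp(-0.5424)
R(t) = 0.5814

0.5814


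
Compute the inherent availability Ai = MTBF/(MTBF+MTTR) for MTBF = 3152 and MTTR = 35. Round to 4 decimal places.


MTBF = 3152
MTTR = 35
MTBF + MTTR = 3187
Ai = 3152 / 3187
Ai = 0.989

0.989


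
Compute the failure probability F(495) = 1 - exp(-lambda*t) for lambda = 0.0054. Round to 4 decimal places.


lambda = 0.0054, t = 495
lambda * t = 2.673
exp(-2.673) = 0.069
F(t) = 1 - 0.069
F(t) = 0.931

0.931


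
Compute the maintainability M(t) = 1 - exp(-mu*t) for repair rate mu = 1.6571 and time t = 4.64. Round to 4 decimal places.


mu = 1.6571, t = 4.64
mu * t = 1.6571 * 4.64 = 7.6889
exp(-7.6889) = 0.0005
M(t) = 1 - 0.0005
M(t) = 0.9995

0.9995


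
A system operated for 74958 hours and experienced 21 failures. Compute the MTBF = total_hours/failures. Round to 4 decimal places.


total_hours = 74958
failures = 21
MTBF = 74958 / 21
MTBF = 3569.4286

3569.4286


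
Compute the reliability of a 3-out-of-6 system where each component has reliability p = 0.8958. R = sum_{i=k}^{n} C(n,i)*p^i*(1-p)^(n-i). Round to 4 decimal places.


k = 3, n = 6, p = 0.8958
i=3: C(6,3)=20 * 0.8958^3 * 0.1042^3 = 0.0163
i=4: C(6,4)=15 * 0.8958^4 * 0.1042^2 = 0.1049
i=5: C(6,5)=6 * 0.8958^5 * 0.1042^1 = 0.3606
i=6: C(6,6)=1 * 0.8958^6 * 0.1042^0 = 0.5167
R = sum of terms = 0.9985

0.9985


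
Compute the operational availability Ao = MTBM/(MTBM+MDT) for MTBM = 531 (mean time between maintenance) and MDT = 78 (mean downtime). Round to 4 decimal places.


MTBM = 531
MDT = 78
MTBM + MDT = 609
Ao = 531 / 609
Ao = 0.8719

0.8719


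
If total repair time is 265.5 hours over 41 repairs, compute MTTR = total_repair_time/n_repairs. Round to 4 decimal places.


total_repair_time = 265.5
n_repairs = 41
MTTR = 265.5 / 41
MTTR = 6.4756

6.4756


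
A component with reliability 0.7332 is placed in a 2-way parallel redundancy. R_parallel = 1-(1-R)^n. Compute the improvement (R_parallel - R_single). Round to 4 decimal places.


R_single = 0.7332, n = 2
1 - R_single = 0.2668
(1 - R_single)^n = 0.2668^2 = 0.0712
R_parallel = 1 - 0.0712 = 0.9288
Improvement = 0.9288 - 0.7332
Improvement = 0.1956

0.1956


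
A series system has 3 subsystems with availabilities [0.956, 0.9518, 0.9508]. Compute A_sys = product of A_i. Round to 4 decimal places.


Subsystems: [0.956, 0.9518, 0.9508]
After subsystem 1 (A=0.956): product = 0.956
After subsystem 2 (A=0.9518): product = 0.9099
After subsystem 3 (A=0.9508): product = 0.8652
A_sys = 0.8652

0.8652


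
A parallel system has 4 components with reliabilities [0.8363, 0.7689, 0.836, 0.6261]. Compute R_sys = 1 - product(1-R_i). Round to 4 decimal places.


Components: [0.8363, 0.7689, 0.836, 0.6261]
(1 - 0.8363) = 0.1637, running product = 0.1637
(1 - 0.7689) = 0.2311, running product = 0.0378
(1 - 0.836) = 0.164, running product = 0.0062
(1 - 0.6261) = 0.3739, running product = 0.0023
Product of (1-R_i) = 0.0023
R_sys = 1 - 0.0023 = 0.9977

0.9977


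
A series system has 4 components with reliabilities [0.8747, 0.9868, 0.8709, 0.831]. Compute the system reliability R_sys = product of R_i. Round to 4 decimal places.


Components: [0.8747, 0.9868, 0.8709, 0.831]
After component 1 (R=0.8747): product = 0.8747
After component 2 (R=0.9868): product = 0.8632
After component 3 (R=0.8709): product = 0.7517
After component 4 (R=0.831): product = 0.6247
R_sys = 0.6247

0.6247


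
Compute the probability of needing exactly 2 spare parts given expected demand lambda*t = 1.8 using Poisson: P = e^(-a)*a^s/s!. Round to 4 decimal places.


a = 1.8, s = 2
e^(-a) = e^(-1.8) = 0.1653
a^s = 1.8^2 = 3.24
s! = 2
P = 0.1653 * 3.24 / 2
P = 0.2678

0.2678


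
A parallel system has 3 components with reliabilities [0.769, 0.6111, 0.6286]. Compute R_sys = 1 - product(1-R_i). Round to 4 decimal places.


Components: [0.769, 0.6111, 0.6286]
(1 - 0.769) = 0.231, running product = 0.231
(1 - 0.6111) = 0.3889, running product = 0.0898
(1 - 0.6286) = 0.3714, running product = 0.0334
Product of (1-R_i) = 0.0334
R_sys = 1 - 0.0334 = 0.9666

0.9666


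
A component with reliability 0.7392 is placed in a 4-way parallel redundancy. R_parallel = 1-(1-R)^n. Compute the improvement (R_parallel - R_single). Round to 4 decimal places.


R_single = 0.7392, n = 4
1 - R_single = 0.2608
(1 - R_single)^n = 0.2608^4 = 0.0046
R_parallel = 1 - 0.0046 = 0.9954
Improvement = 0.9954 - 0.7392
Improvement = 0.2562

0.2562


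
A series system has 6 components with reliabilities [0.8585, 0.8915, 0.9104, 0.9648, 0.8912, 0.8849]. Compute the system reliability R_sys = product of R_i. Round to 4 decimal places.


Components: [0.8585, 0.8915, 0.9104, 0.9648, 0.8912, 0.8849]
After component 1 (R=0.8585): product = 0.8585
After component 2 (R=0.8915): product = 0.7654
After component 3 (R=0.9104): product = 0.6968
After component 4 (R=0.9648): product = 0.6723
After component 5 (R=0.8912): product = 0.5991
After component 6 (R=0.8849): product = 0.5302
R_sys = 0.5302

0.5302


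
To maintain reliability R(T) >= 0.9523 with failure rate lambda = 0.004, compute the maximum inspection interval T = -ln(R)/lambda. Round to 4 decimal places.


R_target = 0.9523
lambda = 0.004
-ln(0.9523) = 0.0489
T = 0.0489 / 0.004
T = 12.2188

12.2188


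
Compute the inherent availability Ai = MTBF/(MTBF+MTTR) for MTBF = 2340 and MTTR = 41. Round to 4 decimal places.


MTBF = 2340
MTTR = 41
MTBF + MTTR = 2381
Ai = 2340 / 2381
Ai = 0.9828

0.9828


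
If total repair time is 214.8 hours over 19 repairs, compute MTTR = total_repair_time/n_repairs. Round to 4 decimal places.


total_repair_time = 214.8
n_repairs = 19
MTTR = 214.8 / 19
MTTR = 11.3053

11.3053


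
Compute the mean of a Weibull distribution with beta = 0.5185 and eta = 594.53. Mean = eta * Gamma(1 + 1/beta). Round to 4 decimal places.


beta = 0.5185, eta = 594.53
1/beta = 1.9286
1 + 1/beta = 2.9286
Gamma(2.9286) = 1.8744
Mean = 594.53 * 1.8744
Mean = 1114.4137

1114.4137


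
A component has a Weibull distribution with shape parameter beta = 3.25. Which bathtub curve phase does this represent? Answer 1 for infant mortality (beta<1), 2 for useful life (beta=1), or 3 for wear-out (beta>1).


beta = 3.25
Compare beta to 1:
beta < 1 => infant mortality (phase 1)
beta = 1 => useful life (phase 2)
beta > 1 => wear-out (phase 3)
Since beta = 3.25, this is wear-out (increasing failure rate)
Phase = 3

3


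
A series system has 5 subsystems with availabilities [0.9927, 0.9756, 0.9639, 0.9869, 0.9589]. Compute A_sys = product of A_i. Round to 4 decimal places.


Subsystems: [0.9927, 0.9756, 0.9639, 0.9869, 0.9589]
After subsystem 1 (A=0.9927): product = 0.9927
After subsystem 2 (A=0.9756): product = 0.9685
After subsystem 3 (A=0.9639): product = 0.9335
After subsystem 4 (A=0.9869): product = 0.9213
After subsystem 5 (A=0.9589): product = 0.8834
A_sys = 0.8834

0.8834


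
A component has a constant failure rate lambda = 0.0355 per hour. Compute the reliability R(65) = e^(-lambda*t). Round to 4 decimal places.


lambda = 0.0355
t = 65
lambda * t = 2.3075
R(t) = e^(-2.3075)
R(t) = 0.0995

0.0995


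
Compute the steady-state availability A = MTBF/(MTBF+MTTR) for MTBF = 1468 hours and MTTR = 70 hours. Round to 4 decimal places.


MTBF = 1468
MTTR = 70
MTBF + MTTR = 1538
A = 1468 / 1538
A = 0.9545

0.9545


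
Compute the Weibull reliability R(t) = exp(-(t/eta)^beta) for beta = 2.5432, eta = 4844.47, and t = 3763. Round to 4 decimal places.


beta = 2.5432, eta = 4844.47, t = 3763
t/eta = 3763 / 4844.47 = 0.7768
(t/eta)^beta = 0.7768^2.5432 = 0.526
R(t) = exp(-0.526)
R(t) = 0.591

0.591


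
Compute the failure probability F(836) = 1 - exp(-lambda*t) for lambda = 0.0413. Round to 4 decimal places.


lambda = 0.0413, t = 836
lambda * t = 34.5268
exp(-34.5268) = 0.0
F(t) = 1 - 0.0
F(t) = 1.0

1.0


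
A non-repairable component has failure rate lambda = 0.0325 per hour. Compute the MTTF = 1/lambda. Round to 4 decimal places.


lambda = 0.0325
MTTF = 1 / 0.0325
MTTF = 30.7692

30.7692


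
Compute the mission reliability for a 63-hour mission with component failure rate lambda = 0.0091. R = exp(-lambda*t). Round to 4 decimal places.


lambda = 0.0091
mission_time = 63
lambda * t = 0.0091 * 63 = 0.5733
R = exp(-0.5733)
R = 0.5637

0.5637


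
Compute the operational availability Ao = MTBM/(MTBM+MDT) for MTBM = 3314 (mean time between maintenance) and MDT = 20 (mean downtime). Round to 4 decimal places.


MTBM = 3314
MDT = 20
MTBM + MDT = 3334
Ao = 3314 / 3334
Ao = 0.994

0.994


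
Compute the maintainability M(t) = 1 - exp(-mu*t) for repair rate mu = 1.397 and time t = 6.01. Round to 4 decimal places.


mu = 1.397, t = 6.01
mu * t = 1.397 * 6.01 = 8.396
exp(-8.396) = 0.0002
M(t) = 1 - 0.0002
M(t) = 0.9998

0.9998


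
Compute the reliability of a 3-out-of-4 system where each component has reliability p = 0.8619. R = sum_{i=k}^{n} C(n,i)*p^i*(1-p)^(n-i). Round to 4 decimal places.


k = 3, n = 4, p = 0.8619
i=3: C(4,3)=4 * 0.8619^3 * 0.1381^1 = 0.3537
i=4: C(4,4)=1 * 0.8619^4 * 0.1381^0 = 0.5519
R = sum of terms = 0.9055

0.9055


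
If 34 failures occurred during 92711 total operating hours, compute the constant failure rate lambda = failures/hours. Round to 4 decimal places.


failures = 34
total_hours = 92711
lambda = 34 / 92711
lambda = 0.0004

0.0004


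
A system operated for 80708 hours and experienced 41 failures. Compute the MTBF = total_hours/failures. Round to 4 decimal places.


total_hours = 80708
failures = 41
MTBF = 80708 / 41
MTBF = 1968.4878

1968.4878


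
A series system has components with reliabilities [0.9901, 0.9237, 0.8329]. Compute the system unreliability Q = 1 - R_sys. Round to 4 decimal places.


Components: [0.9901, 0.9237, 0.8329]
After component 1: product = 0.9901
After component 2: product = 0.9146
After component 3: product = 0.7617
R_sys = 0.7617
Q = 1 - 0.7617 = 0.2383

0.2383


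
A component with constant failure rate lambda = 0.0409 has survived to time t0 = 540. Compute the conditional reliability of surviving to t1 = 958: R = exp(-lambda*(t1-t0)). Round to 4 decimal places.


lambda = 0.0409
t0 = 540, t1 = 958
t1 - t0 = 418
lambda * (t1-t0) = 0.0409 * 418 = 17.0962
R = exp(-17.0962)
R = 0.0

0.0


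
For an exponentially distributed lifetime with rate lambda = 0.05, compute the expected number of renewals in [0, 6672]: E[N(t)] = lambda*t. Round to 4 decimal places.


lambda = 0.05
t = 6672
E[N(t)] = lambda * t
E[N(t)] = 0.05 * 6672
E[N(t)] = 333.6

333.6


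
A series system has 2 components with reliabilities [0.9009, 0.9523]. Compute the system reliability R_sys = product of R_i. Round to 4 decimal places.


Components: [0.9009, 0.9523]
After component 1 (R=0.9009): product = 0.9009
After component 2 (R=0.9523): product = 0.8579
R_sys = 0.8579

0.8579


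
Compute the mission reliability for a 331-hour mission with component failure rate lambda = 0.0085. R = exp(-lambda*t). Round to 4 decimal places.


lambda = 0.0085
mission_time = 331
lambda * t = 0.0085 * 331 = 2.8135
R = exp(-2.8135)
R = 0.06

0.06


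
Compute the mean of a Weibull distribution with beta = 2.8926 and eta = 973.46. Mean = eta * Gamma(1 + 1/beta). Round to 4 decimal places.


beta = 2.8926, eta = 973.46
1/beta = 0.3457
1 + 1/beta = 1.3457
Gamma(1.3457) = 0.8916
Mean = 973.46 * 0.8916
Mean = 867.933

867.933


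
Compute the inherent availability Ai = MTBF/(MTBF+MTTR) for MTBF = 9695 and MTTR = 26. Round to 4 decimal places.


MTBF = 9695
MTTR = 26
MTBF + MTTR = 9721
Ai = 9695 / 9721
Ai = 0.9973

0.9973


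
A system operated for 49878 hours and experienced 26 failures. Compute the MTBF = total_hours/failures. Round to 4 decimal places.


total_hours = 49878
failures = 26
MTBF = 49878 / 26
MTBF = 1918.3846

1918.3846


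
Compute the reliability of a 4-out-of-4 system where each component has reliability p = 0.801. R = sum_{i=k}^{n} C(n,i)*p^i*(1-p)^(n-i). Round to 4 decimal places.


k = 4, n = 4, p = 0.801
i=4: C(4,4)=1 * 0.801^4 * 0.199^0 = 0.4117
R = sum of terms = 0.4117

0.4117


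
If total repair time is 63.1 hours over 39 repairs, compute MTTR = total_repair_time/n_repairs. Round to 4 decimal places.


total_repair_time = 63.1
n_repairs = 39
MTTR = 63.1 / 39
MTTR = 1.6179

1.6179


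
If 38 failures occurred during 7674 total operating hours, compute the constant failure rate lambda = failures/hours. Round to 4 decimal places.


failures = 38
total_hours = 7674
lambda = 38 / 7674
lambda = 0.005

0.005


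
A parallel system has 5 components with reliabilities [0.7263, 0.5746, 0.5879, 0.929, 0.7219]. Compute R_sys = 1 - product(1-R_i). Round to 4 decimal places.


Components: [0.7263, 0.5746, 0.5879, 0.929, 0.7219]
(1 - 0.7263) = 0.2737, running product = 0.2737
(1 - 0.5746) = 0.4254, running product = 0.1164
(1 - 0.5879) = 0.4121, running product = 0.048
(1 - 0.929) = 0.071, running product = 0.0034
(1 - 0.7219) = 0.2781, running product = 0.0009
Product of (1-R_i) = 0.0009
R_sys = 1 - 0.0009 = 0.9991

0.9991


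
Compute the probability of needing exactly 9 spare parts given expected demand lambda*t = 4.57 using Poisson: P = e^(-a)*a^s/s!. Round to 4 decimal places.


a = 4.57, s = 9
e^(-a) = e^(-4.57) = 0.0104
a^s = 4.57^9 = 869452.38
s! = 362880
P = 0.0104 * 869452.38 / 362880
P = 0.0248

0.0248


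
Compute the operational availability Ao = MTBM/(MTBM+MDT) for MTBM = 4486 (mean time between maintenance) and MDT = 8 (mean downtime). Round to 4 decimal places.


MTBM = 4486
MDT = 8
MTBM + MDT = 4494
Ao = 4486 / 4494
Ao = 0.9982

0.9982


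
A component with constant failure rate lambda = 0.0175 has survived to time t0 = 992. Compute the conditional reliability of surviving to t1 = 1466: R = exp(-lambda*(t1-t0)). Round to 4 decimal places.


lambda = 0.0175
t0 = 992, t1 = 1466
t1 - t0 = 474
lambda * (t1-t0) = 0.0175 * 474 = 8.295
R = exp(-8.295)
R = 0.0002

0.0002


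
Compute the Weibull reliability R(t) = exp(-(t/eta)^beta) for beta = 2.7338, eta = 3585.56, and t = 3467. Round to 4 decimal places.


beta = 2.7338, eta = 3585.56, t = 3467
t/eta = 3467 / 3585.56 = 0.9669
(t/eta)^beta = 0.9669^2.7338 = 0.9122
R(t) = exp(-0.9122)
R(t) = 0.4016

0.4016


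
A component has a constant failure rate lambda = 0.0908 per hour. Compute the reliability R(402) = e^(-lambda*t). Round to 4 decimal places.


lambda = 0.0908
t = 402
lambda * t = 36.5016
R(t) = e^(-36.5016)
R(t) = 0.0

0.0


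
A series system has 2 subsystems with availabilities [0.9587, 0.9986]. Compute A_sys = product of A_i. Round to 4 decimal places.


Subsystems: [0.9587, 0.9986]
After subsystem 1 (A=0.9587): product = 0.9587
After subsystem 2 (A=0.9986): product = 0.9574
A_sys = 0.9574

0.9574


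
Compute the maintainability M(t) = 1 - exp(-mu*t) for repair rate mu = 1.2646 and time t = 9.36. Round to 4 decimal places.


mu = 1.2646, t = 9.36
mu * t = 1.2646 * 9.36 = 11.8367
exp(-11.8367) = 0.0
M(t) = 1 - 0.0
M(t) = 1.0

1.0


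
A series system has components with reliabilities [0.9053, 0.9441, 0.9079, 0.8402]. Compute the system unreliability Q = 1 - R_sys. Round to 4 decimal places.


Components: [0.9053, 0.9441, 0.9079, 0.8402]
After component 1: product = 0.9053
After component 2: product = 0.8547
After component 3: product = 0.776
After component 4: product = 0.652
R_sys = 0.652
Q = 1 - 0.652 = 0.348

0.348


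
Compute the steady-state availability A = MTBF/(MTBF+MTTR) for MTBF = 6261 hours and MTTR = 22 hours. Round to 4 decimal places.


MTBF = 6261
MTTR = 22
MTBF + MTTR = 6283
A = 6261 / 6283
A = 0.9965

0.9965


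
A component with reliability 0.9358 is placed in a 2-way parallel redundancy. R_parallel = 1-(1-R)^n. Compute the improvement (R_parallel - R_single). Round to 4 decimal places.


R_single = 0.9358, n = 2
1 - R_single = 0.0642
(1 - R_single)^n = 0.0642^2 = 0.0041
R_parallel = 1 - 0.0041 = 0.9959
Improvement = 0.9959 - 0.9358
Improvement = 0.0601

0.0601


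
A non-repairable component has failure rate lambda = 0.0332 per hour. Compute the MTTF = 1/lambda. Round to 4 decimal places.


lambda = 0.0332
MTTF = 1 / 0.0332
MTTF = 30.1205

30.1205


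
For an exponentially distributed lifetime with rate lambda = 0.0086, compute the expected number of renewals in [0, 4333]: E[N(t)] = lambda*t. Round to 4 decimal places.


lambda = 0.0086
t = 4333
E[N(t)] = lambda * t
E[N(t)] = 0.0086 * 4333
E[N(t)] = 37.2638

37.2638


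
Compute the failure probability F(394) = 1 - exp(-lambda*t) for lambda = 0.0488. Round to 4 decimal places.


lambda = 0.0488, t = 394
lambda * t = 19.2272
exp(-19.2272) = 0.0
F(t) = 1 - 0.0
F(t) = 1.0

1.0


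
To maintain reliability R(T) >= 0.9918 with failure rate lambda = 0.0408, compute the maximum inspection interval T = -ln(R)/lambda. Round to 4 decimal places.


R_target = 0.9918
lambda = 0.0408
-ln(0.9918) = 0.0082
T = 0.0082 / 0.0408
T = 0.2018

0.2018


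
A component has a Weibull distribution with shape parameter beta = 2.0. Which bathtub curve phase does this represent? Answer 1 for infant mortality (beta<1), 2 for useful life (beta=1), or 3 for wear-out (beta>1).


beta = 2.0
Compare beta to 1:
beta < 1 => infant mortality (phase 1)
beta = 1 => useful life (phase 2)
beta > 1 => wear-out (phase 3)
Since beta = 2.0, this is wear-out (increasing failure rate)
Phase = 3

3


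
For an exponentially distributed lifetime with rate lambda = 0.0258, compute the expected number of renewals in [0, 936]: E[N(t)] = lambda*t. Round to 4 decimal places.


lambda = 0.0258
t = 936
E[N(t)] = lambda * t
E[N(t)] = 0.0258 * 936
E[N(t)] = 24.1488

24.1488


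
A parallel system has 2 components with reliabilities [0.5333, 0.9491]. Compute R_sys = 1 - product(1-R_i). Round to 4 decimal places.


Components: [0.5333, 0.9491]
(1 - 0.5333) = 0.4667, running product = 0.4667
(1 - 0.9491) = 0.0509, running product = 0.0238
Product of (1-R_i) = 0.0238
R_sys = 1 - 0.0238 = 0.9762

0.9762


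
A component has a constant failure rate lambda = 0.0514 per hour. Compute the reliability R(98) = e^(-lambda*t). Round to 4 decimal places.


lambda = 0.0514
t = 98
lambda * t = 5.0372
R(t) = e^(-5.0372)
R(t) = 0.0065

0.0065


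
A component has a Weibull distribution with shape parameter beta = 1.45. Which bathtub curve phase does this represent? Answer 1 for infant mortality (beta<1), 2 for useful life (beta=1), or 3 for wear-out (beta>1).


beta = 1.45
Compare beta to 1:
beta < 1 => infant mortality (phase 1)
beta = 1 => useful life (phase 2)
beta > 1 => wear-out (phase 3)
Since beta = 1.45, this is wear-out (increasing failure rate)
Phase = 3

3


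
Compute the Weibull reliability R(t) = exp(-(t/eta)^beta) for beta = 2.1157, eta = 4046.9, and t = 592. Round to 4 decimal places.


beta = 2.1157, eta = 4046.9, t = 592
t/eta = 592 / 4046.9 = 0.1463
(t/eta)^beta = 0.1463^2.1157 = 0.0171
R(t) = exp(-0.0171)
R(t) = 0.983

0.983


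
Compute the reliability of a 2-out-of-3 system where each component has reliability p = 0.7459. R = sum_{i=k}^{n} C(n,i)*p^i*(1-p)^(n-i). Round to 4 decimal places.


k = 2, n = 3, p = 0.7459
i=2: C(3,2)=3 * 0.7459^2 * 0.2541^1 = 0.4241
i=3: C(3,3)=1 * 0.7459^3 * 0.2541^0 = 0.415
R = sum of terms = 0.8391

0.8391


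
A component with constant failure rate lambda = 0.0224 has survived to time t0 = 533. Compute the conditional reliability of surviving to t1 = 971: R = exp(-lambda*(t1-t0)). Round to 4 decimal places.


lambda = 0.0224
t0 = 533, t1 = 971
t1 - t0 = 438
lambda * (t1-t0) = 0.0224 * 438 = 9.8112
R = exp(-9.8112)
R = 0.0001

0.0001


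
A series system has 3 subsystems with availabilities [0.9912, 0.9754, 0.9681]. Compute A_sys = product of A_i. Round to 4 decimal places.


Subsystems: [0.9912, 0.9754, 0.9681]
After subsystem 1 (A=0.9912): product = 0.9912
After subsystem 2 (A=0.9754): product = 0.9668
After subsystem 3 (A=0.9681): product = 0.936
A_sys = 0.936

0.936


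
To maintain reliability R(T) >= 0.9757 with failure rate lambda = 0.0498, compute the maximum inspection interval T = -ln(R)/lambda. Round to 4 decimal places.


R_target = 0.9757
lambda = 0.0498
-ln(0.9757) = 0.0246
T = 0.0246 / 0.0498
T = 0.494

0.494


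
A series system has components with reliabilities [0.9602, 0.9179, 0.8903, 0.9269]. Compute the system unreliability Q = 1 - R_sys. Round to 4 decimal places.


Components: [0.9602, 0.9179, 0.8903, 0.9269]
After component 1: product = 0.9602
After component 2: product = 0.8814
After component 3: product = 0.7847
After component 4: product = 0.7273
R_sys = 0.7273
Q = 1 - 0.7273 = 0.2727

0.2727


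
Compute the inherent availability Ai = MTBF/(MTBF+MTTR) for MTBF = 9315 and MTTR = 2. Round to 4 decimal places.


MTBF = 9315
MTTR = 2
MTBF + MTTR = 9317
Ai = 9315 / 9317
Ai = 0.9998

0.9998


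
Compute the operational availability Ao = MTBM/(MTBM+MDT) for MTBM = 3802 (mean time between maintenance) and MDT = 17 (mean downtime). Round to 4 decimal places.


MTBM = 3802
MDT = 17
MTBM + MDT = 3819
Ao = 3802 / 3819
Ao = 0.9955

0.9955


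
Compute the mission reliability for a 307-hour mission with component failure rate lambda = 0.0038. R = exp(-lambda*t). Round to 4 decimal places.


lambda = 0.0038
mission_time = 307
lambda * t = 0.0038 * 307 = 1.1666
R = exp(-1.1666)
R = 0.3114

0.3114


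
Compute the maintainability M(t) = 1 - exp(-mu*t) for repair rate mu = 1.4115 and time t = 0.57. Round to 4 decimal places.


mu = 1.4115, t = 0.57
mu * t = 1.4115 * 0.57 = 0.8046
exp(-0.8046) = 0.4473
M(t) = 1 - 0.4473
M(t) = 0.5527

0.5527


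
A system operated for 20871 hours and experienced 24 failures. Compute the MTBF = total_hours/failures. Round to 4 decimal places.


total_hours = 20871
failures = 24
MTBF = 20871 / 24
MTBF = 869.625

869.625


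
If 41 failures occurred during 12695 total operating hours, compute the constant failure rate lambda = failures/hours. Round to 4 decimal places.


failures = 41
total_hours = 12695
lambda = 41 / 12695
lambda = 0.0032

0.0032


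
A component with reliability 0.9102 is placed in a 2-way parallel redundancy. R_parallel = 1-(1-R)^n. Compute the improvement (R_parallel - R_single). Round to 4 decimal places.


R_single = 0.9102, n = 2
1 - R_single = 0.0898
(1 - R_single)^n = 0.0898^2 = 0.0081
R_parallel = 1 - 0.0081 = 0.9919
Improvement = 0.9919 - 0.9102
Improvement = 0.0817

0.0817


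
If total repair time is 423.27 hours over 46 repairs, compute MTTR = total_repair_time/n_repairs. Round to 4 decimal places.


total_repair_time = 423.27
n_repairs = 46
MTTR = 423.27 / 46
MTTR = 9.2015

9.2015


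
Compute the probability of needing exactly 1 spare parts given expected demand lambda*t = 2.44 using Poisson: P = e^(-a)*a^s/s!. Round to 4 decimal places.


a = 2.44, s = 1
e^(-a) = e^(-2.44) = 0.0872
a^s = 2.44^1 = 2.44
s! = 1
P = 0.0872 * 2.44 / 1
P = 0.2127

0.2127


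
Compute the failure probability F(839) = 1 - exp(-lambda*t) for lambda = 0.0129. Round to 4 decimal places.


lambda = 0.0129, t = 839
lambda * t = 10.8231
exp(-10.8231) = 0.0
F(t) = 1 - 0.0
F(t) = 1.0

1.0


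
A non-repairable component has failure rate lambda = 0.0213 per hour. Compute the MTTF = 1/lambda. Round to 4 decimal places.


lambda = 0.0213
MTTF = 1 / 0.0213
MTTF = 46.9484

46.9484


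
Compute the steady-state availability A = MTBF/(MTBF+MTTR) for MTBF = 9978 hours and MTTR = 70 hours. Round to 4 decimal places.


MTBF = 9978
MTTR = 70
MTBF + MTTR = 10048
A = 9978 / 10048
A = 0.993

0.993


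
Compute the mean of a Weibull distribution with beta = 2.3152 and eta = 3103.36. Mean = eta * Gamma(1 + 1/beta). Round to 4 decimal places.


beta = 2.3152, eta = 3103.36
1/beta = 0.4319
1 + 1/beta = 1.4319
Gamma(1.4319) = 0.886
Mean = 3103.36 * 0.886
Mean = 2749.5298

2749.5298


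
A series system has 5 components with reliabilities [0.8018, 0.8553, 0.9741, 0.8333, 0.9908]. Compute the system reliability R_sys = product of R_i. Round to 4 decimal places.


Components: [0.8018, 0.8553, 0.9741, 0.8333, 0.9908]
After component 1 (R=0.8018): product = 0.8018
After component 2 (R=0.8553): product = 0.6858
After component 3 (R=0.9741): product = 0.668
After component 4 (R=0.8333): product = 0.5567
After component 5 (R=0.9908): product = 0.5515
R_sys = 0.5515

0.5515


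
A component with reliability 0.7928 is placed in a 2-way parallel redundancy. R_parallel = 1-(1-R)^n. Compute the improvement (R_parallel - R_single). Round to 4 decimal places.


R_single = 0.7928, n = 2
1 - R_single = 0.2072
(1 - R_single)^n = 0.2072^2 = 0.0429
R_parallel = 1 - 0.0429 = 0.9571
Improvement = 0.9571 - 0.7928
Improvement = 0.1643

0.1643


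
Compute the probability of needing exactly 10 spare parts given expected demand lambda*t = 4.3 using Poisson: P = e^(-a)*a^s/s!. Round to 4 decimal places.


a = 4.3, s = 10
e^(-a) = e^(-4.3) = 0.0136
a^s = 4.3^10 = 2161148.2313
s! = 3628800
P = 0.0136 * 2161148.2313 / 3628800
P = 0.0081

0.0081


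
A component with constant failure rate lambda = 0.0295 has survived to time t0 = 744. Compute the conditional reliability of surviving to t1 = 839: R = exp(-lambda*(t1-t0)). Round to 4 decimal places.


lambda = 0.0295
t0 = 744, t1 = 839
t1 - t0 = 95
lambda * (t1-t0) = 0.0295 * 95 = 2.8025
R = exp(-2.8025)
R = 0.0607

0.0607


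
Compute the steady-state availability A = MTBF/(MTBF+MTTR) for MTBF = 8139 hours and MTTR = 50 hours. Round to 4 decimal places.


MTBF = 8139
MTTR = 50
MTBF + MTTR = 8189
A = 8139 / 8189
A = 0.9939

0.9939


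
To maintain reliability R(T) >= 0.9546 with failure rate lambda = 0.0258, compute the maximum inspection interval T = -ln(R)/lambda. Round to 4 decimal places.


R_target = 0.9546
lambda = 0.0258
-ln(0.9546) = 0.0465
T = 0.0465 / 0.0258
T = 1.8009

1.8009


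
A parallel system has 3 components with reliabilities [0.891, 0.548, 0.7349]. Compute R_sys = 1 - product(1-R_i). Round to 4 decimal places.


Components: [0.891, 0.548, 0.7349]
(1 - 0.891) = 0.109, running product = 0.109
(1 - 0.548) = 0.452, running product = 0.0493
(1 - 0.7349) = 0.2651, running product = 0.0131
Product of (1-R_i) = 0.0131
R_sys = 1 - 0.0131 = 0.9869

0.9869


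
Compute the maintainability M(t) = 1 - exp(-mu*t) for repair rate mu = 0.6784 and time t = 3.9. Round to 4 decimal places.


mu = 0.6784, t = 3.9
mu * t = 0.6784 * 3.9 = 2.6458
exp(-2.6458) = 0.071
M(t) = 1 - 0.071
M(t) = 0.929

0.929


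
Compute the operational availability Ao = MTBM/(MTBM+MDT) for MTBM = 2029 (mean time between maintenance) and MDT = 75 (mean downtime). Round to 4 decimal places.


MTBM = 2029
MDT = 75
MTBM + MDT = 2104
Ao = 2029 / 2104
Ao = 0.9644

0.9644


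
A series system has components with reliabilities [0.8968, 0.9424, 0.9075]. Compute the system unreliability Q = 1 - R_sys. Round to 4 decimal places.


Components: [0.8968, 0.9424, 0.9075]
After component 1: product = 0.8968
After component 2: product = 0.8451
After component 3: product = 0.767
R_sys = 0.767
Q = 1 - 0.767 = 0.233

0.233


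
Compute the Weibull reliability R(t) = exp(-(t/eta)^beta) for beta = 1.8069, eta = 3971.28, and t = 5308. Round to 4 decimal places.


beta = 1.8069, eta = 3971.28, t = 5308
t/eta = 5308 / 3971.28 = 1.3366
(t/eta)^beta = 1.3366^1.8069 = 1.6892
R(t) = exp(-1.6892)
R(t) = 0.1847

0.1847


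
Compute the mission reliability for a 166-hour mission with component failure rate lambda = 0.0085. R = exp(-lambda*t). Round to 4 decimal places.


lambda = 0.0085
mission_time = 166
lambda * t = 0.0085 * 166 = 1.411
R = exp(-1.411)
R = 0.2439

0.2439


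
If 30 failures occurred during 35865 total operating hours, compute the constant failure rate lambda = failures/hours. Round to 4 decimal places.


failures = 30
total_hours = 35865
lambda = 30 / 35865
lambda = 0.0008

0.0008


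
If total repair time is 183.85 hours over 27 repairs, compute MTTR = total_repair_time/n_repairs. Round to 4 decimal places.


total_repair_time = 183.85
n_repairs = 27
MTTR = 183.85 / 27
MTTR = 6.8093

6.8093


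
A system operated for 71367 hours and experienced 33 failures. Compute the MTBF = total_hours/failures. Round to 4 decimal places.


total_hours = 71367
failures = 33
MTBF = 71367 / 33
MTBF = 2162.6364

2162.6364


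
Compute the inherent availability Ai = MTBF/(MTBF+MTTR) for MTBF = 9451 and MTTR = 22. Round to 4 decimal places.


MTBF = 9451
MTTR = 22
MTBF + MTTR = 9473
Ai = 9451 / 9473
Ai = 0.9977

0.9977


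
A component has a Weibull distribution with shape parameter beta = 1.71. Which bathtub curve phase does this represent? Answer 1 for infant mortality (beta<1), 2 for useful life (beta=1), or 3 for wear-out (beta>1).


beta = 1.71
Compare beta to 1:
beta < 1 => infant mortality (phase 1)
beta = 1 => useful life (phase 2)
beta > 1 => wear-out (phase 3)
Since beta = 1.71, this is wear-out (increasing failure rate)
Phase = 3

3


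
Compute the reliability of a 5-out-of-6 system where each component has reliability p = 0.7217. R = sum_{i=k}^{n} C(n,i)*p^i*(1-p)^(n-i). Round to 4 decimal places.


k = 5, n = 6, p = 0.7217
i=5: C(6,5)=6 * 0.7217^5 * 0.2783^1 = 0.3269
i=6: C(6,6)=1 * 0.7217^6 * 0.2783^0 = 0.1413
R = sum of terms = 0.4682

0.4682


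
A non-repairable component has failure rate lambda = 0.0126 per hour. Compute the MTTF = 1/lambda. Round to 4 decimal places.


lambda = 0.0126
MTTF = 1 / 0.0126
MTTF = 79.3651

79.3651


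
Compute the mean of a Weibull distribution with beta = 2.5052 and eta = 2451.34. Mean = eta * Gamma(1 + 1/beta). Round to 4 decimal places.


beta = 2.5052, eta = 2451.34
1/beta = 0.3992
1 + 1/beta = 1.3992
Gamma(1.3992) = 0.8873
Mean = 2451.34 * 0.8873
Mean = 2175.0969

2175.0969


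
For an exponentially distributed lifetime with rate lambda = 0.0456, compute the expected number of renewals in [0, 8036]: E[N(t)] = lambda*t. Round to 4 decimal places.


lambda = 0.0456
t = 8036
E[N(t)] = lambda * t
E[N(t)] = 0.0456 * 8036
E[N(t)] = 366.4416

366.4416


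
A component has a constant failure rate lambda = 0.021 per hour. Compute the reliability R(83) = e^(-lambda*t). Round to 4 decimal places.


lambda = 0.021
t = 83
lambda * t = 1.743
R(t) = e^(-1.743)
R(t) = 0.175

0.175


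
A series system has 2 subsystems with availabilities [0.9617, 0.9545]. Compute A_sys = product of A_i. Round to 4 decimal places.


Subsystems: [0.9617, 0.9545]
After subsystem 1 (A=0.9617): product = 0.9617
After subsystem 2 (A=0.9545): product = 0.9179
A_sys = 0.9179

0.9179
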